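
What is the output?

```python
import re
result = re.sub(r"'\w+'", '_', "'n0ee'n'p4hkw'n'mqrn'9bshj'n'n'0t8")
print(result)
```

Matches: at [0:6] → "'n0ee'"; at [7:14] → "'p4hkw'"; at [15:21] → "'mqrn'"; at [26:29] → "'n'".
Every occurrence is swapped for '_'.

_n_n_9bshj_n'0t8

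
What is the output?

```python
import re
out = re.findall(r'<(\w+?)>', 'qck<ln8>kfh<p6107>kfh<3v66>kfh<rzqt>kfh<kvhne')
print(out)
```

['ln8', 'p6107', '3v66', 'rzqt']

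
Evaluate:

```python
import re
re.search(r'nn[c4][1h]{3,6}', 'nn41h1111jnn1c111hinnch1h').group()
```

This matches the literal 'nn', then one of [c4]; then 3 to 6 of one of [1h].
`search` walks the string left to right and returns the first match it finds.
The match spans [0:9] → 'nn41h1111'.

'nn41h1111'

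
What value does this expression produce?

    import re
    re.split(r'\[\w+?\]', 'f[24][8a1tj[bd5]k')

['f', '[8a1tj', 'k']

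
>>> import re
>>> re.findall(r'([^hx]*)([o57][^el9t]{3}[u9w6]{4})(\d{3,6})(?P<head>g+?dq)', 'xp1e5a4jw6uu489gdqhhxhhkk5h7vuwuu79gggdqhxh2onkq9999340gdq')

[('p1e', '5a4jw6uu', '489', 'gdq'), ('2', 'onkq9999', '340', 'gdq')]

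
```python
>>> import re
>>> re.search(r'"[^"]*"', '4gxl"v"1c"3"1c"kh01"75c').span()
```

(4, 7)

The match spans [4:7] → '"v"'.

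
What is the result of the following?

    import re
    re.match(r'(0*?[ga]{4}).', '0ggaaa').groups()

('0ggaa',)

The match spans [0:6] → '0ggaaa'.
Captured: group 1 = '0ggaa'.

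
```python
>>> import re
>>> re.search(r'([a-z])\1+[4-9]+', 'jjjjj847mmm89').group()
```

`\1` is not a pattern — it's the concrete string captured by group 1, re-applied verbatim.
The match spans [0:8] → 'jjjjj847'.

'jjjjj847'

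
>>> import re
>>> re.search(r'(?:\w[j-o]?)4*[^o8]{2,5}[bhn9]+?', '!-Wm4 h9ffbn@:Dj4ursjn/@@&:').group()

The pattern matches a word character, then optionally a character in [j-o] (non-capturing group); then zero or more of the literal '4', then 2 to 5 of any character except [o8], then one or more of one of [bhn9] (lazy).
`re.search` tries every starting position until one works.
The match spans [2:11] → 'Wm4 h9ffb'.

'Wm4 h9ffb'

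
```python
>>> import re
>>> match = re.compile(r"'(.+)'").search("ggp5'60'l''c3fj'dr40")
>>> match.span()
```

(4, 16)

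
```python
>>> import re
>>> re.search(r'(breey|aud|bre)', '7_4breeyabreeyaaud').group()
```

'breey'

Alternation isn't longest-match — the leftmost alternative that fits at this position is chosen.
Unlike `match`, `search` isn't anchored — it looks for the pattern anywhere in the string.
The match spans [3:8] → 'breey'.
Captured: group 1 = 'breey'.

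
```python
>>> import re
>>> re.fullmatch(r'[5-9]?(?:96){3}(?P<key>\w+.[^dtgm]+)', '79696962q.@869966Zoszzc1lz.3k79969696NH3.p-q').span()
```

`re.fullmatch` requires the pattern to consume the entire string.
The match spans [0:44] → '79696962q.@869966Zoszzc1lz.3k79969696NH3.p-q'.

(0, 44)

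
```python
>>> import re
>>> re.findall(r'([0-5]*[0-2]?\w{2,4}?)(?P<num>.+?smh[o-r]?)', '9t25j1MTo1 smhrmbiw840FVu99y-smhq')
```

[('9t', '25j1MTo1 smhr'), ('mb', 'iw840FVu99y-smhq')]

2 groups means each result is a tuple of 2 captured strings — 2 here.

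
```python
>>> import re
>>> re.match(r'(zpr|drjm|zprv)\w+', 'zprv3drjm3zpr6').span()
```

(0, 14)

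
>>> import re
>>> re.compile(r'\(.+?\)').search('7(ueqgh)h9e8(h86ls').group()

'(ueqgh)'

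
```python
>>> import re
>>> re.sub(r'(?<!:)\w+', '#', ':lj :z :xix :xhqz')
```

':l# :z :x# :x#'

The negative lookaround is zero-width — it rules out positions where the adjacent text would match, without consuming anything.
Matches: at [2:3] → 'j'; at [9:11] → 'ix'; at [14:17] → 'hqz'.
Every occurrence is swapped for '#'.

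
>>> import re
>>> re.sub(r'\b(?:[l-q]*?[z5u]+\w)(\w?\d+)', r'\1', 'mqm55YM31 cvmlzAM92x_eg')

Each match is replaced using the text its own group 1 captured.

'M31 cvmlzAM92x_eg'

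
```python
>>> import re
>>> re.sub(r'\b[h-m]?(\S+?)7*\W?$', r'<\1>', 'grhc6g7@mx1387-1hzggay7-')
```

Lazy quantifiers expand one character at a time until the remainder of the pattern can match.
`\1` in the replacement pulls in group 1's text for each match.

'<grhc6g7@mx1387-1hzggay>'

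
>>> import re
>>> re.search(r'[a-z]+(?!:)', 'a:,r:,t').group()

't'

`(?!…)`/`(?<!…)` only lets a position through if the neighbouring text does NOT match; no characters are consumed.
The match spans [6:7] → 't'.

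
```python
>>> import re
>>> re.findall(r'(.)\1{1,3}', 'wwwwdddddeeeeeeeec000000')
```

['w', 'd', 'e', 'e', '0', '0']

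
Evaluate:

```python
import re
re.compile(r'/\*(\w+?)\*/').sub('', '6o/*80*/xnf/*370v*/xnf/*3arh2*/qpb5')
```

'6oxnfxnfqpb5'

`sub` substitutes '' at each match site.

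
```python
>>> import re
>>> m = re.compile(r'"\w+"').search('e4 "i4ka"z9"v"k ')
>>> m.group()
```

'"i4ka"'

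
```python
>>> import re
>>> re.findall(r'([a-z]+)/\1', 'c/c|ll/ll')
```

['c', 'll']

`\1` has to match the exact text group 1 already captured.
Walking the string: at [0:3] match 'c/c', group 1 = 'c'; at [4:9] match 'll/ll', group 1 = 'll'.
One capturing group, so `findall` returns just the captured substring from each match — 2 in all.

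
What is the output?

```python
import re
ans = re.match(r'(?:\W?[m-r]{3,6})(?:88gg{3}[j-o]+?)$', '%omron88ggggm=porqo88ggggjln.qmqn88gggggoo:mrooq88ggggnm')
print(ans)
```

This matches optionally a non-word character, then 3 to 6 of a character in [m-r] (non-capturing group); then the literal '88g', then exactly 3 of a literal 'g', then one or more of a character in [j-o] (lazy) (non-capturing group); then anchored at the end.
`match` is anchored at position 0; if the pattern doesn't fit there, it returns None.
Here the string doesn't start with a match, so the call returns None.

None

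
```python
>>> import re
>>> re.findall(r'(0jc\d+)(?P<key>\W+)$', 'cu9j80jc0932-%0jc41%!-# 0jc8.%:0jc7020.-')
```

[('0jc7020', '.-')]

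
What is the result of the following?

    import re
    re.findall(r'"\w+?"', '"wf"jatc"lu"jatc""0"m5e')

With no groups in the pattern, `findall` gives back each whole match — 3 here.

['"wf"', '"lu"', '"0"']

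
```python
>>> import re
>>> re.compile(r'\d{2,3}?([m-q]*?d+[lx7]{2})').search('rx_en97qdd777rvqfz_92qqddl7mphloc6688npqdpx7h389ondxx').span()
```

The pattern matches 2 to 3 of a digit (lazy); then zero or more of a character in [m-q] (lazy), then one or more of the literal 'd', then exactly 2 of one of [lx7] (captured).
The match spans [5:12] → '97qdd77'.

(5, 12)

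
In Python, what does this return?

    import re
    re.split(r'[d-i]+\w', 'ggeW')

The pattern matches one or more of a character in [d-i]; then a word character.
Matches to split on: at [0:4] → 'ggeW'.
Each match becomes a cut point; 2 segments remain.

['', '']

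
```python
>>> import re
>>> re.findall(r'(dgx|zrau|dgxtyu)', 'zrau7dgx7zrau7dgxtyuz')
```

['zrau', 'dgx', 'zrau', 'dgx']

Alternation isn't longest-match — the leftmost alternative that fits at this position is chosen.
Scanning left to right: at [0:4] match 'zrau', group 1 = 'zrau'; at [5:8] match 'dgx', group 1 = 'dgx'; at [9:13] match 'zrau', group 1 = 'zrau'; at [14:17] match 'dgx', group 1 = 'dgx'.
Because there's exactly one group, `findall` drops the full match and keeps group 1 from each hit.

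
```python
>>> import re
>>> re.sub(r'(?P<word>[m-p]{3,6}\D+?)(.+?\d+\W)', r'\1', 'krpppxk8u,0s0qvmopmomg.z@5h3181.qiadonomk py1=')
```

'krpppxqiadonomk'

The `?` after the quantifier makes it lazy — it takes as little as possible before letting the rest of the pattern try.
The replacement refers to a captured group, so each match is rewritten using its own captured text.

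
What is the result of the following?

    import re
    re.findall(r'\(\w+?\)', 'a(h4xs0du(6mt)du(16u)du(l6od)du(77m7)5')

['(6mt)', '(16u)', '(l6od)', '(77m7)']

Scanning left to right: at [9:14] → '(6mt)'; at [16:21] → '(16u)'; at [23:29] → '(l6od)'; at [31:37] → '(77m7)'.
Since nothing is captured, `findall` lists the 4 matched substrings directly.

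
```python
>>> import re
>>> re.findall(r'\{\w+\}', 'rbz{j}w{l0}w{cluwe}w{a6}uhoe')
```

Since nothing is captured, `findall` lists the 4 matched substrings directly.

['{j}', '{l0}', '{cluwe}', '{a6}']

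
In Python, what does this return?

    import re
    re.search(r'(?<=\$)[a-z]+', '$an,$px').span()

Because the assertion is zero-width, the text it checks is not consumed and won't appear in the result.
`re.search` tries every starting position until one works.
The match spans [1:3] → 'an'.

(1, 3)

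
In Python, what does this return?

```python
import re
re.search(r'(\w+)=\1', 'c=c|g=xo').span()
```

(0, 3)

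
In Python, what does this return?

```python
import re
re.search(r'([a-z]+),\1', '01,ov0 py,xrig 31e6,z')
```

None

`\1` has to match the exact text group 1 already captured.
Here no position works, so the call returns None.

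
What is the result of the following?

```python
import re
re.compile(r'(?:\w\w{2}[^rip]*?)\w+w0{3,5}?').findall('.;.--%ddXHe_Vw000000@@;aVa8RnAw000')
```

['ddXHe_Vw000', '000@@;aVa8RnAw000']

The pattern matches a word character, then exactly 2 of a word character, then zero or more of any character except [rip] (lazy) (non-capturing group); then one or more of a word character; then a literal 'w', then 3 to 5 of the literal '0' (lazy).
Since nothing is captured, `findall` lists the 2 matched substrings directly.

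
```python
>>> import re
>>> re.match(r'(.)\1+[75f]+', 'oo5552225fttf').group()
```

`\1` has to match the exact text group 1 already captured.
`re.match` won't scan ahead — the pattern has to work from the very first character.
The match spans [0:5] → 'oo555'.
Captured: group 1 = 'o'.

'oo555'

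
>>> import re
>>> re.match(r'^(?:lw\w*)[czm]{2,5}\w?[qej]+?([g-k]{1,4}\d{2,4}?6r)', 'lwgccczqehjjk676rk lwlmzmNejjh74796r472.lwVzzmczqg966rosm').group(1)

'hjjk676r'

The match spans [0:17] → 'lwgccczqehjjk676r'.
Captured: group 1 = 'hjjk676r'.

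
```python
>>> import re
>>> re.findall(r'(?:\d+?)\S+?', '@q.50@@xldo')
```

['50']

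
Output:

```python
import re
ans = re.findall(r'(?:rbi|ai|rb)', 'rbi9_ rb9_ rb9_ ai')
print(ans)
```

Alternation isn't longest-match — the leftmost alternative that fits at this position is chosen.
Since nothing is captured, `findall` lists the 4 matched substrings directly.

['rbi', 'rb', 'rb', 'ai']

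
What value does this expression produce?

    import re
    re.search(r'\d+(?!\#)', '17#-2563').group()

'1'

The negative lookaround is zero-width — it rules out positions where the adjacent text would match, without consuming anything.
The match spans [0:1] → '1'.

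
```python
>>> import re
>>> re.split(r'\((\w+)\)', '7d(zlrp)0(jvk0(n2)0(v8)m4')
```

Matches to split on: at [2:8] → '(zlrp)'; at [14:18] → '(n2)'; at [19:23] → '(v8)'.
With a capturing group present, the delimiter's captured portion is kept in the result list.

['7d', 'zlrp', '0(jvk0', 'n2', '0', 'v8', 'm4']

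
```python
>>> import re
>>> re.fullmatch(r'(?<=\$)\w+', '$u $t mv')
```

`fullmatch` succeeds only if the pattern covers the string from start to end.
Here there's no way to consume every character, so the call returns None.

None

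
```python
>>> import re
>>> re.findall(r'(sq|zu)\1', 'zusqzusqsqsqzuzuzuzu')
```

['sq', 'zu', 'zu']

`\1` has to match the exact text group 1 already captured.
Scanning left to right: at [6:10] match 'sqsq', group 1 = 'sq'; at [12:16] match 'zuzu', group 1 = 'zu'; at [16:20] match 'zuzu', group 1 = 'zu'.
Because there's exactly one group, `findall` drops the full match and keeps group 1 from each hit.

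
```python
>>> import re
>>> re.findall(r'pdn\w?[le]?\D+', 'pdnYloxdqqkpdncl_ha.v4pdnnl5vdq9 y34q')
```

['pdnYloxdqqkpdncl_ha.v', 'pdnnl']

The pattern matches the literal 'pdn', then optionally a word character; then optionally one of [le], then one or more of a non-digit.
Walking the string: at [0:21] → 'pdnYloxdqqkpdncl_ha.v'; at [22:27] → 'pdnnl'.
Since nothing is captured, `findall` lists the 2 matched substrings directly.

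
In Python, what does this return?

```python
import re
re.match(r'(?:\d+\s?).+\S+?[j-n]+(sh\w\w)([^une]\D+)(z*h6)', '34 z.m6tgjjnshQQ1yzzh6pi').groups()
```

('shQQ', '1yzz', 'h6')

This matches one or more of a digit, then optionally whitespace (non-capturing group); then one or more of any character, then one or more of a non-whitespace character (lazy), then one or more of a character in [j-n]; then the literal 'sh', then a word character, then a word character (captured); then any character except [une], then one or more of a non-digit (captured); then zero or more of the literal 'z', then the literal 'h6' (captured).
With `match`, the pattern is implicitly anchored at the beginning.
The match spans [0:22] → '34 z.m6tgjjnshQQ1yzzh6'.
Captured: group 1 = 'shQQ', group 2 = '1yzz', group 3 = 'h6'.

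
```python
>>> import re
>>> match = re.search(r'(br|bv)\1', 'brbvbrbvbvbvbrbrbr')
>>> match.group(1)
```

'bv'

After group 1 captures some text, `\1` only succeeds where that same text appears again.
`re.search` tries every starting position until one works.
The match spans [6:10] → 'bvbv'.
Captured: group 1 = 'bv'.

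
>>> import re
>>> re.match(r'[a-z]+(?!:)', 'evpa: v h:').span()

`re.match` won't scan ahead — the pattern has to work from the very first character.
The match spans [0:3] → 'evp'.

(0, 3)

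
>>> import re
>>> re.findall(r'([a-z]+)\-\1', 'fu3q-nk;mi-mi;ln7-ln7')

['mi']

After group 1 captures some text, `\1` only succeeds where that same text appears again.
Scanning left to right: at [8:13] match 'mi-mi', group 1 = 'mi'.
`findall` collects group 1 from the one match (1 total).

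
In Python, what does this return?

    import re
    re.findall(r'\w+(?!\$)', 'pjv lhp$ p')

['pjv', 'lh', 'p']

`(?!…)`/`(?<!…)` only lets a position through if the neighbouring text does NOT match; no characters are consumed.
Scanning left to right: at [0:3] → 'pjv'; at [4:6] → 'lh'; at [9:10] → 'p'.
No capturing groups, so `findall` returns the 3 full match strings.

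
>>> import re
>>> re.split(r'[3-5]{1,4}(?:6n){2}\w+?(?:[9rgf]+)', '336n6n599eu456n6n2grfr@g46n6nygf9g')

['', 'eu', '@g', '']

The pattern matches 1 to 4 of a character in [3-5], then the literal '6n' repeated 2 times, then one or more of a word character (lazy); then one or more of one of [9rgf] (non-capturing group).
Each match becomes a cut point; 4 segments remain.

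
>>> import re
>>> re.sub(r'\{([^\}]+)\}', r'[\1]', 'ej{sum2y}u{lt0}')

The replacement refers to a captured group, so each match is rewritten using its own captured text.

'ej[sum2y]u[lt0]'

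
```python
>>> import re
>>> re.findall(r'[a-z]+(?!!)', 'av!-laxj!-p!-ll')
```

['a', 'lax', 'll']

The negative lookaround is zero-width — it rules out positions where the adjacent text would match, without consuming anything.
`findall` yields the raw match text (3 of them) because the pattern has no groups.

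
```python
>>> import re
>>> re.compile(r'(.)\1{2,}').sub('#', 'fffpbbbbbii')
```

The backreference `\1` re-matches whatever the first group consumed, character for character.
Matches: at [0:3] → 'fff'; at [4:9] → 'bbbbb'.
`sub` substitutes '#' at each match site.

'#p#ii'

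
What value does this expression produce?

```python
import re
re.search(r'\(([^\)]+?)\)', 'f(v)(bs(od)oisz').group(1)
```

'v'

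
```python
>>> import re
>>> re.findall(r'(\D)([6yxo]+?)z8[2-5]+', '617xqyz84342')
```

The pattern matches a non-digit (captured); then one or more of one of [6yxo] (lazy) (captured); then the literal 'z8', then one or more of a character in [2-5].
With 2 capturing groups, `findall` returns a 2-tuple per match.

[('q', 'y')]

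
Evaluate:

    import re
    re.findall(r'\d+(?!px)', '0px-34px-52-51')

['3', '52', '51']

The negative lookahead/lookbehind blocks any match where the forbidden context is present.
Matches: at [4:5] → '3'; at [9:11] → '52'; at [12:14] → '51'.
With no groups in the pattern, `findall` gives back each whole match — 3 here.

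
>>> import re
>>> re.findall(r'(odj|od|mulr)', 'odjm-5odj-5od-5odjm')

['odj', 'odj', 'od', 'odj']

Alternation tries branches left to right and keeps the first one that lets the overall match succeed at that position.
With a single group, `findall` returns only what that group captured — 4 items.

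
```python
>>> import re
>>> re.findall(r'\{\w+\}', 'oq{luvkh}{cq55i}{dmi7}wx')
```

['{luvkh}', '{cq55i}', '{dmi7}']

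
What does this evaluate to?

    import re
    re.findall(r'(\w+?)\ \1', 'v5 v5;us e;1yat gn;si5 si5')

['v5', 'si5']

After group 1 captures some text, `\1` only succeeds where that same text appears again.
With a single group, `findall` returns only what that group captured — 2 items.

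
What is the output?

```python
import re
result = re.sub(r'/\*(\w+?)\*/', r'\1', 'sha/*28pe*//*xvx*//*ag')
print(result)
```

The replacement refers to a captured group, so each match is rewritten using its own captured text.

sha28pexvx/*ag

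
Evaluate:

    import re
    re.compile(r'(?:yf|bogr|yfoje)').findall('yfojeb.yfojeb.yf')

`|` is ordered: at each position the engine commits to the first alternative that works.
`findall` yields the raw match text (3 of them) because the pattern has no groups.

['yf', 'yf', 'yf']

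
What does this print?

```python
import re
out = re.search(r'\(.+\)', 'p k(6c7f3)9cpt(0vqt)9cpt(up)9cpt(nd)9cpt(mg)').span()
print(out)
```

(3, 44)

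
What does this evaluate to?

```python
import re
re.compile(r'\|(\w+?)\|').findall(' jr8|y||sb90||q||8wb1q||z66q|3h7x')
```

Because there's exactly one group, `findall` drops the full match and keeps group 1 from each hit.

['y', 'sb90', 'q', '8wb1q', 'z66q']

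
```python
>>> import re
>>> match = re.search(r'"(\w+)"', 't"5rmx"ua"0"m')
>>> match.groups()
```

('5rmx',)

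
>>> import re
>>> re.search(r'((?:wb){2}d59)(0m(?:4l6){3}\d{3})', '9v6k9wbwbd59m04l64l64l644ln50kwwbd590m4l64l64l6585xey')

None

This matches the literal 'wb' repeated 2 times, then the literal 'd59' (captured); then the literal '0m', then the literal '4l6' repeated 3 times, then exactly 3 of a digit (captured).
Unlike `match`, `search` isn't anchored — it looks for the pattern anywhere in the string.
Here no position works, so the call returns None.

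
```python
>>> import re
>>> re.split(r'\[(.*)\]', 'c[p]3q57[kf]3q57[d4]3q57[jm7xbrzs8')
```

['c', 'p]3q57[kf]3q57[d4', '3q57[jm7xbrzs8']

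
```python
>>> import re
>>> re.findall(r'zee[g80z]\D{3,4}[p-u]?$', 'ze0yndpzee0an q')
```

No capturing groups, so `findall` returns the 1 full match string.

['zee0an q']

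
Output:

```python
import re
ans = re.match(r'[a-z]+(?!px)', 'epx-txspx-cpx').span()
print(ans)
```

`match` is anchored at position 0; if the pattern doesn't fit there, it returns None.
The match spans [0:3] → 'epx'.

(0, 3)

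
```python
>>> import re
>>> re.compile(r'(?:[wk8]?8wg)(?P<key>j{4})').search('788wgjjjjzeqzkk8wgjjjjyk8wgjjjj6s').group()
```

Pattern: optionally one of [wk8], then the literal '8wg' (non-capturing group); then exactly 4 of a literal 'j' (captured as 'key').
`re.search` tries every starting position until one works.
The match spans [1:9] → '88wgjjjj'.
Captured: group 1 = 'jjjj'.

'88wgjjjj'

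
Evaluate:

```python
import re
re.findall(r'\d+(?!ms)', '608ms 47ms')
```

Because the assertion is negative and zero-width, positions next to the forbidden text are skipped.
Walking the string: at [0:2] → '60'; at [6:7] → '4'.
Since nothing is captured, `findall` lists the 2 matched substrings directly.

['60', '4']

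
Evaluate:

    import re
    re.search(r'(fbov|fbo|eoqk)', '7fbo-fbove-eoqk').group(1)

`search` walks the string left to right and returns the first match it finds.
The match spans [1:4] → 'fbo'.
Captured: group 1 = 'fbo'.

'fbo'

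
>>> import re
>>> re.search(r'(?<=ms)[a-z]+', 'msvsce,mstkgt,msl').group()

'vsce'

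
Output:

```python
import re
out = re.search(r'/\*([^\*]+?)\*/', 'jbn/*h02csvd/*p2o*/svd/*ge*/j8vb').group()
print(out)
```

`re.search` tries every starting position until one works.
The match spans [12:19] → '/*p2o*/'.
Captured: group 1 = 'p2o'.

/*p2o*/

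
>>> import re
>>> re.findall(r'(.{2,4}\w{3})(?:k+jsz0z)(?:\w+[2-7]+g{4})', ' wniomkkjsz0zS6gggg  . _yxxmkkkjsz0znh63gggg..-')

Pattern: 2 to 4 of any character, then exactly 3 of a word character (captured); then one or more of a literal 'k', then the literal 'jsz', then the literal '0z' (non-capturing group); then one or more of a word character, then one or more of a character in [2-7], then exactly 4 of the literal 'g' (non-capturing group).
Matches: at [0:19] match ' wniomkkjsz0zS6gggg', group 1 = ' wniomk'; at [21:44] match '. _yxxmkkkjsz0znh63gggg', group 1 = '. _yxxm'.
Because there's exactly one group, `findall` drops the full match and keeps group 1 from each hit.

[' wniomk', '. _yxxm']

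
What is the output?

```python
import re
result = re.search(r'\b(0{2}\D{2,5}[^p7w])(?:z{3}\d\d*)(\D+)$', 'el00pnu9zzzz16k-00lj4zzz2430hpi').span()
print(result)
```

Pattern: a word boundary (`\b`, zero-width); then exactly 2 of a literal '0', then 2 to 5 of a non-digit, then any character except [p7w] (captured); then exactly 3 of a literal 'z', then a digit, then zero or more of a digit (non-capturing group); then one or more of a non-digit (captured); then anchored at the end.
Unlike `match`, `search` isn't anchored — it looks for the pattern anywhere in the string.
The match spans [16:31] → '00lj4zzz2430hpi'.
Captured: group 1 = '00lj4', group 2 = 'hpi'.

(16, 31)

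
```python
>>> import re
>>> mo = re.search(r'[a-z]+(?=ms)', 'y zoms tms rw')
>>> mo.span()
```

The positive lookaround only admits positions where the adjacent text matches; those characters stay outside the span.
The match spans [2:4] → 'zo'.

(2, 4)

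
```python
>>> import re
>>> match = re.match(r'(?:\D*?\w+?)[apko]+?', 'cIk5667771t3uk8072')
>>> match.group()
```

`re.match` only tries the pattern at the start of the string.
The match spans [0:3] → 'cIk'.

'cIk'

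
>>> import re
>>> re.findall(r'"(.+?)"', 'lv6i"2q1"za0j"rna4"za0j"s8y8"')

['2q1', 'rna4', 's8y8']

The `?` after the quantifier makes it lazy — it takes as little as possible before letting the rest of the pattern try.
Matches: at [4:9] match '"2q1"', group 1 = '2q1'; at [13:19] match '"rna4"', group 1 = 'rna4'; at [23:29] match '"s8y8"', group 1 = 's8y8'.
With a single group, `findall` returns only what that group captured — 3 items.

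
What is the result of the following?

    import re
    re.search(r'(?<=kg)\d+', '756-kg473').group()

'473'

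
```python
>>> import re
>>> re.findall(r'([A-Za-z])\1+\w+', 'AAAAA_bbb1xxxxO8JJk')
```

['A']

`\1` has to match the exact text group 1 already captured.
One capturing group, so `findall` returns just the captured substring from the one match — 1 in all.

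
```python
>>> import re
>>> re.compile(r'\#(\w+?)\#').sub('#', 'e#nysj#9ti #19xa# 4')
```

Matches: at [1:7] → '#nysj#'; at [11:17] → '#19xa#'.
Every occurrence is swapped for '#'.

'e#9ti # 4'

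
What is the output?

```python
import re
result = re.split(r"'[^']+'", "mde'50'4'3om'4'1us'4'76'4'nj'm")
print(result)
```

['mde', '4', '4', '4', '4', 'm']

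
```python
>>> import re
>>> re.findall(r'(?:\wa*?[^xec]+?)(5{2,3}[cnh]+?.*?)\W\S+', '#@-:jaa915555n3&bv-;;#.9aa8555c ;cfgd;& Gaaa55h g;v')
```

['555n3', '55h']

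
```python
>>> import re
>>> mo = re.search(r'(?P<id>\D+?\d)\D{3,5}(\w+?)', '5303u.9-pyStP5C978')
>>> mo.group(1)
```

The pattern matches one or more of a non-digit (lazy), then a digit (captured as 'id'); then 3 to 5 of a non-digit; then one or more of a word character (lazy) (captured).
With the lazy modifier that quantifier settles for the fewest repetitions that let the rest of the pattern succeed (the atoms after it are unaffected and can still be greedy).
`search` walks the string left to right and returns the first match it finds.
The match spans [4:13] → 'u.9-pyStP'.
Captured: group 1 = 'u.9', group 2 = 'P'.

'u.9'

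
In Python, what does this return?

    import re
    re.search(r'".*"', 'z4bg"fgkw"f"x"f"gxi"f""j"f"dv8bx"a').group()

'"fgkw"f"x"f"gxi"f""j"f"dv8bx"'

The match spans [4:33] → '"fgkw"f"x"f"gxi"f""j"f"dv8bx"'.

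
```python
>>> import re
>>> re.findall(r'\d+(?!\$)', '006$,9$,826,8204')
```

['00', '826', '8204']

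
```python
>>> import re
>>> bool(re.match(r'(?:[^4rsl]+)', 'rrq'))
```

False

The pattern matches one or more of any character except [4rsl] (non-capturing group).
`match` is anchored at position 0; if the pattern doesn't fit there, it returns None.
Here position 0 doesn't satisfy it, so the call returns None, and `bool(None)` is False.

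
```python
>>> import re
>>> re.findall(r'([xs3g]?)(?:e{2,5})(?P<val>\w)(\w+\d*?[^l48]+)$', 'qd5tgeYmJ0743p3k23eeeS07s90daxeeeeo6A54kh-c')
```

[('3', 'S', '07s90daxeeeeo6A54kh-c')]

Pattern: optionally one of [xs3g] (captured); then 2 to 5 of a literal 'e' (non-capturing group); then a word character (captured as 'val'); then one or more of a word character, then zero or more of a digit (lazy), then one or more of any character except [l48] (captured); then anchored at the end.
Scanning left to right: at [17:43] match '3eeeS07s90daxeeeeo6A54kh-c', groups = ('3', 'S', '07s90daxeeeeo6A54kh-c').
`findall` packs the 3 group values into a tuple for every match.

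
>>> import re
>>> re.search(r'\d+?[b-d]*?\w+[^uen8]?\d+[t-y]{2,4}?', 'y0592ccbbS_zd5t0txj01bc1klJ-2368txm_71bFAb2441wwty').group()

'0592ccbbS_zd5t0txj01bc1klJ-2368tx'

The pattern matches one or more of a digit (lazy), then zero or more of a character in [b-d] (lazy), then one or more of a word character; then optionally any character except [uen8], then one or more of a digit; then 2 to 4 of a character in [t-y] (lazy).
The match spans [1:34] → '0592ccbbS_zd5t0txj01bc1klJ-2368tx'.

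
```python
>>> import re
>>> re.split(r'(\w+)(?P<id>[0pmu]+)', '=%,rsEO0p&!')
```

['=%,', 'rsEO0', 'p', '&!']

The group in the pattern means `split` returns the separators' captures alongside the pieces.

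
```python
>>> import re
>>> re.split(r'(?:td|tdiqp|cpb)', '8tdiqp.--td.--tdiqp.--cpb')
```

['8', 'iqp.--', '.--', 'iqp.--', '']

Alternation tries branches left to right and keeps the first one that lets the overall match succeed at that position.
Matches to split on: at [1:3] → 'td'; at [9:11] → 'td'; at [14:16] → 'td'; at [22:25] → 'cpb'.
Splitting on the pattern gives 5 pieces.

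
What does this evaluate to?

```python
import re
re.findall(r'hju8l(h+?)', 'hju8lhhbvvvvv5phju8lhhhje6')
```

['h', 'h']

The pattern matches the literal 'hj', then the literal 'u8l'; then one or more of a literal 'h' (lazy) (captured).
Lazy quantifiers expand one character at a time until the remainder of the pattern can match.
Walking the string: at [0:6] match 'hju8lh', group 1 = 'h'; at [15:21] match 'hju8lh', group 1 = 'h'.
`findall` collects group 1 from each match (2 total).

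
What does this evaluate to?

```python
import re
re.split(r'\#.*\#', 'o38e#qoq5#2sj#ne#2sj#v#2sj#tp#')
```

['o38e', '']

Matches to split on: at [4:30] → '#qoq5#2sj#ne#2sj#v#2sj#tp#'.
Each match becomes a cut point; 2 segments remain.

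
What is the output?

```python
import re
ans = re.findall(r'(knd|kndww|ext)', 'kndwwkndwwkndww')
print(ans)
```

['knd', 'knd', 'knd']

`|` is ordered: at each position the engine commits to the first alternative that works.
Because there's exactly one group, `findall` drops the full match and keeps group 1 from each hit.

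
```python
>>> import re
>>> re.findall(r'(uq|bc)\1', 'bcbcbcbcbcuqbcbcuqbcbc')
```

`\1` is not a pattern — it's the concrete string captured by group 1, re-applied verbatim.
With a single group, `findall` returns only what that group captured — 4 items.

['bc', 'bc', 'bc', 'bc']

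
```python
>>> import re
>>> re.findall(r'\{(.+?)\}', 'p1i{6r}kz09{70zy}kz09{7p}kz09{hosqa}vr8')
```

['6r', '70zy', '7p', 'hosqa']

Scanning left to right: at [3:7] match '{6r}', group 1 = '6r'; at [11:17] match '{70zy}', group 1 = '70zy'; at [21:25] match '{7p}', group 1 = '7p'; at [29:36] match '{hosqa}', group 1 = 'hosqa'.
Because there's exactly one group, `findall` drops the full match and keeps group 1 from each hit.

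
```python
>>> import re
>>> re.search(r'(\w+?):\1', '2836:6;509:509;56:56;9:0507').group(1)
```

'6'

The match spans [3:6] → '6:6'.
Captured: group 1 = '6'.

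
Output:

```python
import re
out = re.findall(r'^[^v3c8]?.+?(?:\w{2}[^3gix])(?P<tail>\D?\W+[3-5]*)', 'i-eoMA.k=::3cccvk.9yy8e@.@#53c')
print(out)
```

['A.']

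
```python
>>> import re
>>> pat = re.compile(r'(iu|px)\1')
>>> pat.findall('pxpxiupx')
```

['px']

A backreference is literal: `\1` must see the identical characters the first group matched.
Walking the string: at [0:4] match 'pxpx', group 1 = 'px'.
With a single group, `findall` returns only what that group captured — 1 item.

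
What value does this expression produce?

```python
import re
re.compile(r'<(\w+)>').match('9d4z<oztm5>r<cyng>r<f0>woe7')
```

`re.match` only tries the pattern at the start of the string.
Here the string doesn't start with a match, so the call returns None.

None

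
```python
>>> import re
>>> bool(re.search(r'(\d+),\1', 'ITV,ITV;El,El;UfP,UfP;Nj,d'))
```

False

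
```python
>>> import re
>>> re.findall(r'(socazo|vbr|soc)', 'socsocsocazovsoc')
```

['soc', 'soc', 'socazo', 'soc']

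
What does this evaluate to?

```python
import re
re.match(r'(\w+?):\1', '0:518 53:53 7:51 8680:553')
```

The backreference `\1` re-matches whatever the first group consumed, character for character.
With `match`, the pattern is implicitly anchored at the beginning.
Here the pattern fails at index 0, so the call returns None.

None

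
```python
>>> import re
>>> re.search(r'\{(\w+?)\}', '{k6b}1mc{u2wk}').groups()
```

('k6b',)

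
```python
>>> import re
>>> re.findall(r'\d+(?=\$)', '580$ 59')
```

['580']

Because the assertion is zero-width, the text it checks is not consumed and won't appear in the result.
Since nothing is captured, `findall` lists the 1 matched substring directly.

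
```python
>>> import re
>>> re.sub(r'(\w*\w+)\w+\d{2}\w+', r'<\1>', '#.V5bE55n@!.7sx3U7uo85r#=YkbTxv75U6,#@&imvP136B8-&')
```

'#.<V5b>@!.<7sx3U7u>#=<YkbTx>,#@&<imvP>-&'

The pattern matches zero or more of a word character, then one or more of a word character (captured); then one or more of a word character, then exactly 2 of a digit; then one or more of a word character.
Matches: at [2:9] → 'V5bE55n'; at [12:23] → '7sx3U7uo85r'; at [25:35] → 'YkbTxv75U6'; at [39:48] → 'imvP136B8'.
`\1` in the replacement pulls in group 1's text for each match.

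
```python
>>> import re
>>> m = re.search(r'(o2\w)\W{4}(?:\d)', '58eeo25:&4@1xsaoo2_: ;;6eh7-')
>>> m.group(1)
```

This matches the literal 'o2', then a word character (captured); then exactly 4 of a non-word character; then a digit (non-capturing group).
`search` walks the string left to right and returns the first match it finds.
The match spans [16:24] → 'o2_: ;;6'.
Captured: group 1 = 'o2_'.

'o2_'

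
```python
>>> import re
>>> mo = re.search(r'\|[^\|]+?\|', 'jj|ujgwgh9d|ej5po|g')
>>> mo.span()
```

(2, 12)

The match spans [2:12] → '|ujgwgh9d|'.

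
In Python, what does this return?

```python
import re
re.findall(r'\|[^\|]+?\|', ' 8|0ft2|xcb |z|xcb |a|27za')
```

['|0ft2|', '|z|', '|a|']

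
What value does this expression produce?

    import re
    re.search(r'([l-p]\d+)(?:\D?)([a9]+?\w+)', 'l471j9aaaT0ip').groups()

('l471', '9aaaT0ip')

This matches a character in [l-p], then one or more of a digit (captured); then optionally a non-digit (non-capturing group); then one or more of one of [a9] (lazy), then one or more of a word character (captured).
Unlike `match`, `search` isn't anchored — it looks for the pattern anywhere in the string.
The match spans [0:13] → 'l471j9aaaT0ip'.
Captured: group 1 = 'l471', group 2 = '9aaaT0ip'.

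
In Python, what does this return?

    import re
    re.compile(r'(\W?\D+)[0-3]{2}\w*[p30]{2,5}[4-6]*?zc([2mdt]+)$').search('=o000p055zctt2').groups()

('=o', 'tt2')

The pattern matches optionally a non-word character, then one or more of a non-digit (captured); then exactly 2 of a character in [0-3], then zero or more of a word character, then 2 to 5 of one of [p30]; then zero or more of a character in [4-6] (lazy), then the literal 'zc'; then one or more of one of [2mdt] (captured); then anchored at the end.
`re.search` scans for the first position where the pattern succeeds.
The match spans [0:14] → '=o000p055zctt2'.
Captured: group 1 = '=o', group 2 = 'tt2'.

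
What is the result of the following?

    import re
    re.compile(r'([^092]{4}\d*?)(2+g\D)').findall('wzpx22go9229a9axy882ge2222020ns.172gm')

[('wzpx', '22go'), ('axy88', '2ge'), ('ns.17', '2gm')]

The pattern matches exactly 4 of any character except [092], then zero or more of a digit (lazy) (captured); then one or more of the literal '2', then a literal 'g', then a non-digit (captured).
A non-greedy quantifier consumes as few characters as it can — just enough that the remainder of the pattern still matches from where it stops; whatever follows it matches normally.
Matches: at [0:8] match 'wzpx22go', groups = ('wzpx', '22go'); at [14:22] match 'axy882ge', groups = ('axy88', '2ge'); at [29:37] match 'ns.172gm', groups = ('ns.17', '2gm').
2 groups means each result is a tuple of 2 captured strings — 3 here.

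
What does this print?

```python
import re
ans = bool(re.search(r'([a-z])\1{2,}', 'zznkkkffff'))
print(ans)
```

True

A backreference is literal: `\1` must see the identical characters the first group matched.
`re.search` tries every starting position until one works.
The match spans [3:6] → 'kkk'.
Captured: group 1 = 'k'.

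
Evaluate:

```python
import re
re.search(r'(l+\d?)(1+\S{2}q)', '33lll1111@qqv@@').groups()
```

('lll1', '111@qq')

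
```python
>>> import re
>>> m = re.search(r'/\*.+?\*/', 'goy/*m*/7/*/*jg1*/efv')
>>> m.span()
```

The `?` after the quantifier makes it lazy — it takes as little as possible before letting the rest of the pattern try.
The match spans [3:8] → '/*m*/'.

(3, 8)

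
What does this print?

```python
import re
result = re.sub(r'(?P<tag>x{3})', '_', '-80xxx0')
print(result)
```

Every occurrence is swapped for '_'.

-80_0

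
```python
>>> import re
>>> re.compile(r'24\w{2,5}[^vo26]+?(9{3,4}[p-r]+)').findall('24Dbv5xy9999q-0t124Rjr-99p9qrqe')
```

['9999q']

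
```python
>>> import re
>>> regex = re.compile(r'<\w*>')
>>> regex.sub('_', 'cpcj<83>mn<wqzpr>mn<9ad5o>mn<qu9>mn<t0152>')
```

'cpcj_mn_mn_mn_mn_'

Matches: at [4:8] → '<83>'; at [10:17] → '<wqzpr>'; at [19:26] → '<9ad5o>'; at [28:33] → '<qu9>'; at [35:42] → '<t0152>'.
Every occurrence is swapped for '_'.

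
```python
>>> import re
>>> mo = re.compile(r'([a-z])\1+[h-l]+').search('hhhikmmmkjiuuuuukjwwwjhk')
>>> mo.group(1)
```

The backreference `\1` re-matches whatever the first group consumed, character for character.
Unlike `match`, `search` isn't anchored — it looks for the pattern anywhere in the string.
The match spans [0:5] → 'hhhik'.
Captured: group 1 = 'h'.

'h'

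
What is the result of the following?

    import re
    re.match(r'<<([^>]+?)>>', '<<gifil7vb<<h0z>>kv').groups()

The match spans [0:17] → '<<gifil7vb<<h0z>>'.
Captured: group 1 = 'gifil7vb<<h0z'.

('gifil7vb<<h0z',)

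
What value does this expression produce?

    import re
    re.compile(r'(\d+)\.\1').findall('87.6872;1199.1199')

A backreference is literal: `\1` must see the identical characters the first group matched.
Because there's exactly one group, `findall` drops the full match and keeps group 1 from the one hit.

['1199']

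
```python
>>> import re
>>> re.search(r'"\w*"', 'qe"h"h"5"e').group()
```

'"h"'

Unlike `match`, `search` isn't anchored — it looks for the pattern anywhere in the string.
The match spans [2:5] → '"h"'.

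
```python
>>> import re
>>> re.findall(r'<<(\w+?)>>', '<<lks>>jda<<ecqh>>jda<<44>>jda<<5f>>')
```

Walking the string: at [0:7] match '<<lks>>', group 1 = 'lks'; at [10:18] match '<<ecqh>>', group 1 = 'ecqh'; at [21:27] match '<<44>>', group 1 = '44'; at [30:36] match '<<5f>>', group 1 = '5f'.
One capturing group, so `findall` returns just the captured substring from each match — 4 in all.

['lks', 'ecqh', '44', '5f']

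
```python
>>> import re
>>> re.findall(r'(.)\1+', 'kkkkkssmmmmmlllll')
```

['k', 's', 'm', 'l']

A backreference is literal: `\1` must see the identical characters the first group matched.
Scanning left to right: at [0:5] match 'kkkkk', group 1 = 'k'; at [5:7] match 'ss', group 1 = 's'; at [7:12] match 'mmmmm', group 1 = 'm'; at [12:17] match 'lllll', group 1 = 'l'.
Because there's exactly one group, `findall` drops the full match and keeps group 1 from each hit.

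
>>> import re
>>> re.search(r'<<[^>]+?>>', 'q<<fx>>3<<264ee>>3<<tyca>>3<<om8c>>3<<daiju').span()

(1, 7)

`search` walks the string left to right and returns the first match it finds.
The match spans [1:7] → '<<fx>>'.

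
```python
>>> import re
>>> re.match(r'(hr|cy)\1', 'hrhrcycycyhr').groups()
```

('hr',)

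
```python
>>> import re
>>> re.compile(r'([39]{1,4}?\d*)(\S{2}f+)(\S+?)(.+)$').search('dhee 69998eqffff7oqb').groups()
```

('9998', 'eqffff', '7', 'oqb')

The match spans [6:20] → '9998eqffff7oqb'.
Captured: group 1 = '9998', group 2 = 'eqffff', group 3 = '7', group 4 = 'oqb'.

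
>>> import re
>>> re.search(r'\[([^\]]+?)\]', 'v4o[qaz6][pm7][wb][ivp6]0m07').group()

Unlike `match`, `search` isn't anchored — it looks for the pattern anywhere in the string.
The match spans [3:9] → '[qaz6]'.
Captured: group 1 = 'qaz6'.

'[qaz6]'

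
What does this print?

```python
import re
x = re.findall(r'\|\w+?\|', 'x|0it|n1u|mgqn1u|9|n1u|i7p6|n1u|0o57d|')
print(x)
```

`findall` yields the raw match text (4 of them) because the pattern has no groups.

['|0it|', '|mgqn1u|', '|n1u|', '|n1u|']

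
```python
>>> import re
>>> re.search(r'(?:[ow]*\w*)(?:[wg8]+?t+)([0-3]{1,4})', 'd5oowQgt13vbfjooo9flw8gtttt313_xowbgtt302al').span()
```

This matches zero or more of one of [ow], then zero or more of a word character (non-capturing group); then one or more of one of [wg8] (lazy), then one or more of a literal 't' (non-capturing group); then 1 to 4 of a character in [0-3] (captured).
`re.search` scans for the first position where the pattern succeeds.
The match spans [0:41] → 'd5oowQgt13vbfjooo9flw8gtttt313_xowbgtt302'.
Captured: group 1 = '302'.

(0, 41)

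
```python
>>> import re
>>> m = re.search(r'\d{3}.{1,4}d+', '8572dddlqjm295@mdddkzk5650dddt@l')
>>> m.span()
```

(0, 7)

This matches exactly 3 of a digit, then 1 to 4 of any character; then one or more of a literal 'd'.
`search` walks the string left to right and returns the first match it finds.
The match spans [0:7] → '8572ddd'.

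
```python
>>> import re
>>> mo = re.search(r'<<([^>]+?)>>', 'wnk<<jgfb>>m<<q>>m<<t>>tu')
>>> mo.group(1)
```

The match spans [3:11] → '<<jgfb>>'.
Captured: group 1 = 'jgfb'.

'jgfb'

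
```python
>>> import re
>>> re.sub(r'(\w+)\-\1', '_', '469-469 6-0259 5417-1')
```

'_ 6-0259 5417-1'

After group 1 captures some text, `\1` only succeeds where that same text appears again.
Matches: at [0:7] → '469-469'.
`sub` substitutes '_' at each match site.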